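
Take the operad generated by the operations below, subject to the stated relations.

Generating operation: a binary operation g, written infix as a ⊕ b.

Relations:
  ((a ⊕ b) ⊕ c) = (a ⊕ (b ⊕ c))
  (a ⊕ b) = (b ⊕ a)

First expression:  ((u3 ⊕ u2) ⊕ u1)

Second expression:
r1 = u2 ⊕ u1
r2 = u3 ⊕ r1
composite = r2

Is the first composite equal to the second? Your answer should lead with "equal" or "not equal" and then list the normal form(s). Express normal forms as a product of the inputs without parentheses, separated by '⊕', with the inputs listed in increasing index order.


equal — both sides give u1 ⊕ u2 ⊕ u3

In normal form, the first expression is u1 ⊕ u2 ⊕ u3
In normal form, the second expression is u1 ⊕ u2 ⊕ u3
Both agree, so they are equal.


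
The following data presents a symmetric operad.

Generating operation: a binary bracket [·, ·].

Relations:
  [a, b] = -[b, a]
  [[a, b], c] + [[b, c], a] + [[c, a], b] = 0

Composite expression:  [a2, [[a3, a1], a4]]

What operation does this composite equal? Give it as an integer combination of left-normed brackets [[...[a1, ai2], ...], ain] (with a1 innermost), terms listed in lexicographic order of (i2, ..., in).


[[[a1, a3], a4], a2]

In the tensor algebra, words opening a1 carry the a1-anchored form.
Composite bracket: [a2, [[a3, a1], a4]]
Full expansion: 8 signed words from ab - ba (2^3 = 8).
The a1-initial words carry the normal form:
  sign of a1a3a4a2 is +1, so it contributes +[[[a1, a3], a4], a2]


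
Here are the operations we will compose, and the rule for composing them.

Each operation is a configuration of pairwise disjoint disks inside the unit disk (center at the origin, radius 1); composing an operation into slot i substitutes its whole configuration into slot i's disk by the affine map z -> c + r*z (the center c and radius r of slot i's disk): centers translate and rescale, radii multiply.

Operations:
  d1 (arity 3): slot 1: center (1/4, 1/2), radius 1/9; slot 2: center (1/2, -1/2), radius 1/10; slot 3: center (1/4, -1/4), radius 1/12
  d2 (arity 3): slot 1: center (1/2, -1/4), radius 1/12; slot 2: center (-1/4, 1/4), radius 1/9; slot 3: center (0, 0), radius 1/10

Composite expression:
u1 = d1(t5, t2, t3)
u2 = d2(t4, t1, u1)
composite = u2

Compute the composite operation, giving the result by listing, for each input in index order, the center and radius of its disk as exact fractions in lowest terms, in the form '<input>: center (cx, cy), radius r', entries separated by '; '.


t1: center (-1/4, 1/4), radius 1/9; t2: center (1/20, -1/20), radius 1/100; t3: center (1/40, -1/40), radius 1/120; t4: center (1/2, -1/4), radius 1/12; t5: center (1/40, 1/20), radius 1/90


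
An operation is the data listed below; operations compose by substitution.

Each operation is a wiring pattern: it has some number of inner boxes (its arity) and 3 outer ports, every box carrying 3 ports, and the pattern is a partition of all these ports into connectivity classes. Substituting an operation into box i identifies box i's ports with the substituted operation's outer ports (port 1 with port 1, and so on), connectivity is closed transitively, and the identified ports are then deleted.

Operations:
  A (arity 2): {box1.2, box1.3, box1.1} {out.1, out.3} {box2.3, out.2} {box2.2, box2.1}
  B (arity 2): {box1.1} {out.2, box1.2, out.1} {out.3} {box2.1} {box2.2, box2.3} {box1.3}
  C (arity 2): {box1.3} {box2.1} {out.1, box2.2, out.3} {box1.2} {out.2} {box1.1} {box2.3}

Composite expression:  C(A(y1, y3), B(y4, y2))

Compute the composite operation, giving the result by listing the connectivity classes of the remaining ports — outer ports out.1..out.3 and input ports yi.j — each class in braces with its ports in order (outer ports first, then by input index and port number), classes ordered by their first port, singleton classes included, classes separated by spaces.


Reachability decides: close wires over C-identified ports.
the subtree at A composes to {out.1, out.3} {out.2, y3.3} {y1.1, y1.2, y1.3} {y3.1, y3.2} on (y1, y3); out.j = own outer ports
the subtree at B composes to {out.1, out.2, y4.2} {out.3} {y2.1} {y2.2, y2.3} {y4.1} {y4.3} on (y4, y2); out.j = own outer ports
the subtree at C composes to {out.1, out.3, y4.2} {out.2} {y1.1, y1.2, y1.3} {y2.1} {y2.2, y2.3} {y3.1, y3.2} {y3.3} {y4.1} {y4.3} on (y1, y3, y4, y2); out.j = own outer ports

{out.1, out.3, y4.2} {out.2} {y1.1, y1.2, y1.3} {y2.1} {y2.2, y2.3} {y3.1, y3.2} {y3.3} {y4.1} {y4.3}


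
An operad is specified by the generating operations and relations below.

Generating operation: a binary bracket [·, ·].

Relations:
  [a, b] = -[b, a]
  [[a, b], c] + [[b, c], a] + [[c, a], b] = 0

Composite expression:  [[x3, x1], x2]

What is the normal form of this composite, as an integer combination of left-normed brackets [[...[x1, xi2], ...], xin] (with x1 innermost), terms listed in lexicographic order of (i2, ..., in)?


-[[x1, x3], x2]

In the tensor algebra, words opening x1 carry the x1-anchored form.
Composite bracket: [[x3, x1], x2]
Applying ab - ba throughout gives 4 signed words (2^2 = 4).
Keep just the words that open with x1:
  x1x3x2 (sign -1) contributes -[[x1, x3], x2]


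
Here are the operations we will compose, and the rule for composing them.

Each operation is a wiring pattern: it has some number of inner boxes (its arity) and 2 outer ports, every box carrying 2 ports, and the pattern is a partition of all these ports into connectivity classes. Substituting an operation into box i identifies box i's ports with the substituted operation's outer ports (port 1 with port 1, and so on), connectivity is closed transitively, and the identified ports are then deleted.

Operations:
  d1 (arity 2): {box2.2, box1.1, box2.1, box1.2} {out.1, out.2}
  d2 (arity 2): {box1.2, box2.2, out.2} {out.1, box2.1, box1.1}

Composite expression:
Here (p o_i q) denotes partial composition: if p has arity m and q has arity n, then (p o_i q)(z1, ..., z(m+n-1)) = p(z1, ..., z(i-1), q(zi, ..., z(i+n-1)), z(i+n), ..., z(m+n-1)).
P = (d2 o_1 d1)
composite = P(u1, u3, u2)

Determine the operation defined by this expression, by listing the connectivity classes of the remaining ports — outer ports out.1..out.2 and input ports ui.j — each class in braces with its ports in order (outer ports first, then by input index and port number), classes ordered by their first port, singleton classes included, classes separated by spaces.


{out.1, out.2, u2.1, u2.2} {u1.1, u1.2, u3.1, u3.2}

Treat the ports identified at d2 as solder joints: merge, then drop.
through d1, on inputs (u1, u3): {out.1, out.2} {u1.1, u1.2, u3.1, u3.2} (out.j = stage outer ports)
through d2, on inputs (u1, u3, u2): {out.1, out.2, u2.1, u2.2} {u1.1, u1.2, u3.1, u3.2} (out.j = stage outer ports)


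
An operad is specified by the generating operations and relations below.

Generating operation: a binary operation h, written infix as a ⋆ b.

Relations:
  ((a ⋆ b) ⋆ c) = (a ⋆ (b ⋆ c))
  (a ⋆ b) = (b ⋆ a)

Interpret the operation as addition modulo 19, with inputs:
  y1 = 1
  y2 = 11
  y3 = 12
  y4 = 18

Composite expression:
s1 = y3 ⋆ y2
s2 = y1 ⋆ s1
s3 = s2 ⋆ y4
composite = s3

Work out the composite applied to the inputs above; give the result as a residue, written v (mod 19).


(y3 ⋆ y2) = 4
(y1 ⋆ (y3 ⋆ y2)) = 5
((y1 ⋆ (y3 ⋆ y2)) ⋆ y4) = 4

4 (mod 19)


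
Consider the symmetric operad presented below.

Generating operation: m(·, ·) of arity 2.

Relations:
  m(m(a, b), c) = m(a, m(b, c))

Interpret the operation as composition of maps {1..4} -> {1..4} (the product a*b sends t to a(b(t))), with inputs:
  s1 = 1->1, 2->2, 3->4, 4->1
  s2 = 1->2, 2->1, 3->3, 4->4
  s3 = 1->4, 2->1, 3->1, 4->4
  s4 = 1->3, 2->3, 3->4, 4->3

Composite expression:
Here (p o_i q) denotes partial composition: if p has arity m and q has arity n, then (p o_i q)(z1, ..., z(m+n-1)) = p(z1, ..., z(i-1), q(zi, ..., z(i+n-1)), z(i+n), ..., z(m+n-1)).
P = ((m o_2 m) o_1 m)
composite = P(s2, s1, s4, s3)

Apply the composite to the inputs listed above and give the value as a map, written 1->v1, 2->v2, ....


1->4, 2->4, 3->4, 4->4

m(s2, s1) = 1->2, 2->1, 3->4, 4->2
m(s4, s3) = 1->3, 2->3, 3->3, 4->3
m(m(s2, s1), m(s4, s3)) = 1->4, 2->4, 3->4, 4->4


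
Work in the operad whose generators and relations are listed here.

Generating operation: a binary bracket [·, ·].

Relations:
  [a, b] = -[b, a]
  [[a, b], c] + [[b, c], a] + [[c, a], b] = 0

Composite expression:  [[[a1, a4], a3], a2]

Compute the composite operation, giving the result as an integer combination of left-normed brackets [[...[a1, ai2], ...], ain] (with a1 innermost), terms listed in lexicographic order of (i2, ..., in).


Antisymmetry and Jacobi reduce to a1-anchored left-normed brackets.
Composite bracket: [[[a1, a4], a3], a2]
Expanding via [a, b] = ab - ba: 8 signed words (2^3 = 8).
Coefficients come from the a1-initial words:
  sign of a1a4a3a2 is +1, so it contributes +[[[a1, a4], a3], a2]

[[[a1, a4], a3], a2]


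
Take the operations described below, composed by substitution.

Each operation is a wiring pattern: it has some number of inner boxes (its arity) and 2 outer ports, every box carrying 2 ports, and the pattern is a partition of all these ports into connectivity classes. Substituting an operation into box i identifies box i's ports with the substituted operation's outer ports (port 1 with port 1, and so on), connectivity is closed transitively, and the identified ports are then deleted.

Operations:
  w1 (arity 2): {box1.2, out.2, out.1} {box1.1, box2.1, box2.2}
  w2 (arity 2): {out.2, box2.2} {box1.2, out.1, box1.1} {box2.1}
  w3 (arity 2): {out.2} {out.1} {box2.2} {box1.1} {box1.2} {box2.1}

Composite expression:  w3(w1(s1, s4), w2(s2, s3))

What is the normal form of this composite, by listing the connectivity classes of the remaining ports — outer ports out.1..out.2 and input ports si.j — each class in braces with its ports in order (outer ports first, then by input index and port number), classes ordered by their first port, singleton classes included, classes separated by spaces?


{out.1} {out.2} {s1.1, s4.1, s4.2} {s1.2} {s2.1, s2.2} {s3.1} {s3.2}

Two ports join when wires chain via w3-identified ports.
through w1, on inputs (s1, s4): {out.1, out.2, s1.2} {s1.1, s4.1, s4.2} (out.j = stage outer ports)
through w2, on inputs (s2, s3): {out.1, s2.1, s2.2} {out.2, s3.2} {s3.1} (out.j = stage outer ports)
through w3, on inputs (s1, s4, s2, s3): {out.1} {out.2} {s1.1, s4.1, s4.2} {s1.2} {s2.1, s2.2} {s3.1} {s3.2} (out.j = stage outer ports)


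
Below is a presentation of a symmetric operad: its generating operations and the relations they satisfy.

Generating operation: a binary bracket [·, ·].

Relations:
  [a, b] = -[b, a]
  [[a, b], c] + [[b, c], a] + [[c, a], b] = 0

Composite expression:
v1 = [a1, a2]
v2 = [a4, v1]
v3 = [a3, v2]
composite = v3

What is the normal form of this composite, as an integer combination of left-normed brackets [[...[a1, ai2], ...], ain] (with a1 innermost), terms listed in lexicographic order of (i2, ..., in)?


A multilinear Lie element is pinned by a1-initial words (a1 innermost).
Composite bracket: [a3, [a4, [a1, a2]]]
Each bracket splits as ab - ba, giving 8 signed words (2^3 = 8).
Keep just the words that open with a1:
  a1a2a4a3 (sign +1) contributes +[[[a1, a2], a4], a3]

[[[a1, a2], a4], a3]


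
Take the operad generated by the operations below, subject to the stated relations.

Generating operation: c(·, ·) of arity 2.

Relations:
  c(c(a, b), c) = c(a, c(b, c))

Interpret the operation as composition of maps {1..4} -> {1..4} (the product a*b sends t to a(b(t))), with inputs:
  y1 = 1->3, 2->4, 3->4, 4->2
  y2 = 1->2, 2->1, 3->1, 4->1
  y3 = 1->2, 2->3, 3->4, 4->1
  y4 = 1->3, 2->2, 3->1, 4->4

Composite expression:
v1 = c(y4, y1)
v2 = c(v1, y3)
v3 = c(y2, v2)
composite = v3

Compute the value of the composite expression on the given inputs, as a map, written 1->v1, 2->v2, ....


1->1, 2->1, 3->1, 4->2

c(y4, y1) = 1->1, 2->4, 3->4, 4->2
c(c(y4, y1), y3) = 1->4, 2->4, 3->2, 4->1
c(y2, c(c(y4, y1), y3)) = 1->1, 2->1, 3->1, 4->2


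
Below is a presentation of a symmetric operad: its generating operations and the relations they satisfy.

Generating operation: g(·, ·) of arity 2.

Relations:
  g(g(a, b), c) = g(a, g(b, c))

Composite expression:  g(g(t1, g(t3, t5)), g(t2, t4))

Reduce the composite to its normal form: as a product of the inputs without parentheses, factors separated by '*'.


All parenthesizations of g agree; list the t-inputs left to right.
g(t3, t5) flattens to t3 * t5
g(t1, g(t3, t5)) flattens to t1 * t3 * t5
g(t2, t4) flattens to t2 * t4
g(g(t1, g(t3, t5)), g(t2, t4)) flattens to t1 * t3 * t5 * t2 * t4

t1 * t3 * t5 * t2 * t4


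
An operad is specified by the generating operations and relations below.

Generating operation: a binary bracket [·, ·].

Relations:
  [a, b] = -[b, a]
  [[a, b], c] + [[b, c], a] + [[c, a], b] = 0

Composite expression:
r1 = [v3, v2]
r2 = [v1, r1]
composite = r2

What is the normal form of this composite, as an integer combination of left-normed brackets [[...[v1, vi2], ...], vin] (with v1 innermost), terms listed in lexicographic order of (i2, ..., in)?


-[[v1, v2], v3] + [[v1, v3], v2]

Expand each bracket as ab - ba; the v1-initial words give the coefficients.
Composite bracket: [v1, [v3, v2]]
Each bracket splits as ab - ba, giving 4 signed words (2^2 = 4).
The v1-initial words carry the normal form:
  word v1v2v3 has sign -1, contributing -[[v1, v2], v3]
  word v1v3v2 has sign +1, contributing +[[v1, v3], v2]


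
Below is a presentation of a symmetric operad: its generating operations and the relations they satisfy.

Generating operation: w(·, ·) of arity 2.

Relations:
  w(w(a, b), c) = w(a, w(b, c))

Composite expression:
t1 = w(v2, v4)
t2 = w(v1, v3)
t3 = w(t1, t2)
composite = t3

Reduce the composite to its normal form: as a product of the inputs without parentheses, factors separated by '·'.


Key point: w is associative — brackets drop, the v-order remains.
w(v2, v4) collapses to v2 · v4
w(v1, v3) collapses to v1 · v3
w(w(v2, v4), w(v1, v3)) collapses to v2 · v4 · v1 · v3

v2 · v4 · v1 · v3


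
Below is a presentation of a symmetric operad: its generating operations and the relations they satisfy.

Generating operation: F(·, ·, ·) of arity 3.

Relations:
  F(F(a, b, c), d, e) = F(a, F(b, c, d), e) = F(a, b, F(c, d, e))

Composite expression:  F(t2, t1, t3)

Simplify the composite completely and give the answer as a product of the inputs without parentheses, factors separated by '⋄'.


t2 ⋄ t1 ⋄ t3


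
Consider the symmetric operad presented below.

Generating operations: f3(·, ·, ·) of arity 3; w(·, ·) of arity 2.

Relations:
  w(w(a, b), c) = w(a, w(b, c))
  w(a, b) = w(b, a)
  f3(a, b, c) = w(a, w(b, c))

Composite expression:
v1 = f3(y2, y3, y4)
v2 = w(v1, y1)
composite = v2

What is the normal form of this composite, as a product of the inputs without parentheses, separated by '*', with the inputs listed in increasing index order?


y1 * y2 * y3 * y4

With w associative and commutative, the y-input set is all that matters.
f3(y2, y3, y4) collapses to y2 * y3 * y4
w(f3(y2, y3, y4), y1) collapses to y2 * y3 * y4 * y1
reordering the factors by index: y1 * y2 * y3 * y4


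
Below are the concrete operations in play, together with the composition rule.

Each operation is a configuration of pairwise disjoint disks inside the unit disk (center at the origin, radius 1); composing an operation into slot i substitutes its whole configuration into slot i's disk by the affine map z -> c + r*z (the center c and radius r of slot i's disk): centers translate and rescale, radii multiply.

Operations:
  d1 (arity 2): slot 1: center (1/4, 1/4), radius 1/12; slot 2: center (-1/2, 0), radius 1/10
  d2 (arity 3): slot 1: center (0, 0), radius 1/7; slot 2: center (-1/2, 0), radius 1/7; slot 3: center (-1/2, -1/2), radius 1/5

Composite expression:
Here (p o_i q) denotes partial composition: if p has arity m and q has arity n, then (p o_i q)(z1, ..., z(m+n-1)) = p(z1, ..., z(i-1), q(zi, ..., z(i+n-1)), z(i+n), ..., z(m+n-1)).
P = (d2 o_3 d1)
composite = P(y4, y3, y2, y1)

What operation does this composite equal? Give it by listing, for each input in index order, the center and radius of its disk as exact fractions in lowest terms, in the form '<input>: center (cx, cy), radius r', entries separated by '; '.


y1: center (-3/5, -1/2), radius 1/50; y2: center (-9/20, -9/20), radius 1/60; y3: center (-1/2, 0), radius 1/7; y4: center (0, 0), radius 1/7

Follow each y-input down from d2: c' goes to c + r*c', radius to r*r'.
input y4: composing its 1 substitution step yields center (0, 0), radius 1/7
input y3: composing its 1 substitution step yields center (-1/2, 0), radius 1/7
input y2: composing its 2 substitution steps yields center (-9/20, -9/20), radius 1/60
input y1: composing its 2 substitution steps yields center (-3/5, -1/2), radius 1/50


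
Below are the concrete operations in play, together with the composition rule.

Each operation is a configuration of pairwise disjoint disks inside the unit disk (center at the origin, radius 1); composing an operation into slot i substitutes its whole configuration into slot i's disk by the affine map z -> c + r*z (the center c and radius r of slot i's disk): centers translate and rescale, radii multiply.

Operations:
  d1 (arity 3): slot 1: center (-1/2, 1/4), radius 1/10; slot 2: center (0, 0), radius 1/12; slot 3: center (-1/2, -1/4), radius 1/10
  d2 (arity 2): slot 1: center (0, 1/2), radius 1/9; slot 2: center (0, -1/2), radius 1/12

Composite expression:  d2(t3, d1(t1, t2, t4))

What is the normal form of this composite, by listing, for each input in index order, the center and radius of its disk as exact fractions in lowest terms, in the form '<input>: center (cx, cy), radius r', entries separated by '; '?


Affine substitution under d2: radii multiply and t-centers shift.
tracing t3 down its 1-map path: center (0, 1/2), radius 1/9
tracing t1 down its 2-map path: center (-1/24, -23/48), radius 1/120
tracing t2 down its 2-map path: center (0, -1/2), radius 1/144
tracing t4 down its 2-map path: center (-1/24, -25/48), radius 1/120

t1: center (-1/24, -23/48), radius 1/120; t2: center (0, -1/2), radius 1/144; t3: center (0, 1/2), radius 1/9; t4: center (-1/24, -25/48), radius 1/120


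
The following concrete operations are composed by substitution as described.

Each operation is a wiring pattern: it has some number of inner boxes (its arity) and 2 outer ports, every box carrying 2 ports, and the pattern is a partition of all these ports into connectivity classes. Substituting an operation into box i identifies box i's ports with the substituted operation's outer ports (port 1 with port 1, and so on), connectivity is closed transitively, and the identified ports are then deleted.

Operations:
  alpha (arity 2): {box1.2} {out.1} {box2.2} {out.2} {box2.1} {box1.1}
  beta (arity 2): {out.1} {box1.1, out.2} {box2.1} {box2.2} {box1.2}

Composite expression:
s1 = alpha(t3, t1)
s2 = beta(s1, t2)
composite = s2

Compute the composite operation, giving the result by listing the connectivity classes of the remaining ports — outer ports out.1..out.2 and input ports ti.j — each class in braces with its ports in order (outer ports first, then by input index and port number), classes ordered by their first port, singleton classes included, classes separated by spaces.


After gluing at beta, chains via deleted ports link the t-ports.
after alpha, the pattern on (t3, t1) reads {out.1} {out.2} {t1.1} {t1.2} {t3.1} {t3.2} (out.j = its outer ports)
after beta, the pattern on (t3, t1, t2) reads {out.1} {out.2} {t1.1} {t1.2} {t2.1} {t2.2} {t3.1} {t3.2} (out.j = its outer ports)

{out.1} {out.2} {t1.1} {t1.2} {t2.1} {t2.2} {t3.1} {t3.2}


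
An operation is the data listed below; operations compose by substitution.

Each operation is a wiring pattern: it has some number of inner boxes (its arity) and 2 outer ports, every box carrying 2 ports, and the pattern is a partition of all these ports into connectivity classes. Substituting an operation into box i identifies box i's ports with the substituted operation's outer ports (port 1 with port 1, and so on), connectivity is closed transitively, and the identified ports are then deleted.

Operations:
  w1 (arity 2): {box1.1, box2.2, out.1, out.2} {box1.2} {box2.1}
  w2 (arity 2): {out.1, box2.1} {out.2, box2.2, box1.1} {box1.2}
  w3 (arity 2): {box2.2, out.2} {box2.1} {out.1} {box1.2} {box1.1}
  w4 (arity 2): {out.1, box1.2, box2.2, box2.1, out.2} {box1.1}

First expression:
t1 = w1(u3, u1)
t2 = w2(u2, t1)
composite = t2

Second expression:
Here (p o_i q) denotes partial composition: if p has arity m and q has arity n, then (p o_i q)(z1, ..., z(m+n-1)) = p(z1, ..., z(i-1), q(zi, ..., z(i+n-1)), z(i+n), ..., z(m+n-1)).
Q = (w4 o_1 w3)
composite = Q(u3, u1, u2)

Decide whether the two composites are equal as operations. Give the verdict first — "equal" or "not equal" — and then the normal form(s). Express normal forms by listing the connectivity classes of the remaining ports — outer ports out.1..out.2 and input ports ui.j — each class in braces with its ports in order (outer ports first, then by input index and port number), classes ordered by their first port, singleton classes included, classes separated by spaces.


not equal; the first gives {out.1, out.2, u1.2, u2.1, u3.1} {u1.1} {u2.2} {u3.2} and the second {out.1, out.2, u1.2, u2.1, u2.2} {u1.1} {u3.1} {u3.2}

The first expression reduces to {out.1, out.2, u1.2, u2.1, u3.1} {u1.1} {u2.2} {u3.2}
The second expression reduces to {out.1, out.2, u1.2, u2.1, u2.2} {u1.1} {u3.1} {u3.2}
No match — not equal.


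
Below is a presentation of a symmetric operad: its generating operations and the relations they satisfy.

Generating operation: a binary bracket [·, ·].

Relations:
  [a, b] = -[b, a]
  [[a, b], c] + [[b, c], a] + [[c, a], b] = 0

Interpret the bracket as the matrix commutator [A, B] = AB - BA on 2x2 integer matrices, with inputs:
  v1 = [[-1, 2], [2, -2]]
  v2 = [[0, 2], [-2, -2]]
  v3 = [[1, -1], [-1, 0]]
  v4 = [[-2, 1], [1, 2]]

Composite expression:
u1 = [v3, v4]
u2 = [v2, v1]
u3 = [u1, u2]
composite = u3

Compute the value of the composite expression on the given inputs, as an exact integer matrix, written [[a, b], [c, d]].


[v3, v4] = [[0, -3], [3, 0]]
[v2, v1] = [[8, 2], [-6, -8]]
[[v3, v4], [v2, v1]] = [[12, 48], [48, -12]]

[[12, 48], [48, -12]]


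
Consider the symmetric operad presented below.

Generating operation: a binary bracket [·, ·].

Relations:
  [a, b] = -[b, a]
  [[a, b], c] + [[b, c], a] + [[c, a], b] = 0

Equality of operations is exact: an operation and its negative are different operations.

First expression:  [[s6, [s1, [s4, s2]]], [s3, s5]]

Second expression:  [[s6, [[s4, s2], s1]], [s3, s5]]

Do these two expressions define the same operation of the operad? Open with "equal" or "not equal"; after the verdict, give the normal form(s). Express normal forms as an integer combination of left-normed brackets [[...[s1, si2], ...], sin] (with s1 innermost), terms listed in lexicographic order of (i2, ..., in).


not equal — first [[[[[s1, s2], s4], s6], s3], s5] - [[[[[s1, s2], s4], s6], s5], s3] - [[[[[s1, s4], s2], s6], s3], s5] + [[[[[s1, s4], s2], s6], s5], s3], second -[[[[[s1, s2], s4], s6], s3], s5] + [[[[[s1, s2], s4], s6], s5], s3] + [[[[[s1, s4], s2], s6], s3], s5] - [[[[[s1, s4], s2], s6], s5], s3]

In normal form, the first expression is [[[[[s1, s2], s4], s6], s3], s5] - [[[[[s1, s2], s4], s6], s5], s3] - [[[[[s1, s4], s2], s6], s3], s5] + [[[[[s1, s4], s2], s6], s5], s3]
In normal form, the second expression is -[[[[[s1, s2], s4], s6], s3], s5] + [[[[[s1, s2], s4], s6], s5], s3] + [[[[[s1, s4], s2], s6], s3], s5] - [[[[[s1, s4], s2], s6], s5], s3]
They disagree, so not equal.


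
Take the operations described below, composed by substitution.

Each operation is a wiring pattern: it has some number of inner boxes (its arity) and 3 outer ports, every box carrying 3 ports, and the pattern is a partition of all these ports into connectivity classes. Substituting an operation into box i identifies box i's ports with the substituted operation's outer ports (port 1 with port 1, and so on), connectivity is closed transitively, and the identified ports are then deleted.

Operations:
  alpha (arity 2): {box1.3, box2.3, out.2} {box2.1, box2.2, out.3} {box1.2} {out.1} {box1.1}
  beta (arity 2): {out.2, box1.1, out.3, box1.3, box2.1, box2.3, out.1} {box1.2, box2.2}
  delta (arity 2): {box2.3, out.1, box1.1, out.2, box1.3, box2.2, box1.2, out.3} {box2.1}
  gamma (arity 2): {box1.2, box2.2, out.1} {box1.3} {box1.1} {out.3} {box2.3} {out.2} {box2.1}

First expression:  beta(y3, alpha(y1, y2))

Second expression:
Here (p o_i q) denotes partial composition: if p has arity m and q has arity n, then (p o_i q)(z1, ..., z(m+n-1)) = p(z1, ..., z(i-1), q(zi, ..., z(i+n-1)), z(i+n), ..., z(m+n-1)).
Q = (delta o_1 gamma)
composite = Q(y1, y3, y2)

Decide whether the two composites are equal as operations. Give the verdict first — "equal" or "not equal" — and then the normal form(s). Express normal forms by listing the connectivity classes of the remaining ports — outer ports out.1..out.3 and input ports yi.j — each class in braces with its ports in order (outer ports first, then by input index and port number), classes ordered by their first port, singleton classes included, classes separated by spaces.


not equal; the first gives {out.1, out.2, out.3, y2.1, y2.2, y3.1, y3.3} {y1.1} {y1.2} {y1.3, y2.3, y3.2} and the second {out.1, out.2, out.3, y1.2, y2.2, y2.3, y3.2} {y1.1} {y1.3} {y2.1} {y3.1} {y3.3}

The first expression, normalized: {out.1, out.2, out.3, y2.1, y2.2, y3.1, y3.3} {y1.1} {y1.2} {y1.3, y2.3, y3.2}
The second expression, normalized: {out.1, out.2, out.3, y1.2, y2.2, y2.3, y3.2} {y1.1} {y1.3} {y2.1} {y3.1} {y3.3}
Different reductions; not equal.


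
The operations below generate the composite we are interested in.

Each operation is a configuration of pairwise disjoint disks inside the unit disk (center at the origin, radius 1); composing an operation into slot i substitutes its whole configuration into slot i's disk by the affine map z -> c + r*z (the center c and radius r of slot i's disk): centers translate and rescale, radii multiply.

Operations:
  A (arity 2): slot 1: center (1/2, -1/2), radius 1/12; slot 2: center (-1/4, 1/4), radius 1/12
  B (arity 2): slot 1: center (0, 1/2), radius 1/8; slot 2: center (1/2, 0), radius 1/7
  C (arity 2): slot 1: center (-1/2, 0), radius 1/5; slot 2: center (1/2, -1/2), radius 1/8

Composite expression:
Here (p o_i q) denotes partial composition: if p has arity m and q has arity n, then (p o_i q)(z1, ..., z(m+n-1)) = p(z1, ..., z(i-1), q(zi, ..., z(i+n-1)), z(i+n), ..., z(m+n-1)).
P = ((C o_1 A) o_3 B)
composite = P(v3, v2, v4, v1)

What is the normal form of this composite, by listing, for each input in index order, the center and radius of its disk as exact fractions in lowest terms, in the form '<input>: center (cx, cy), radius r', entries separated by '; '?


Follow each v-input down from C: c' goes to c + r*c', radius to r*r'.
v3: after 2 affine steps, its disk has center (-2/5, -1/10), radius 1/60
v2: after 2 affine steps, its disk has center (-11/20, 1/20), radius 1/60
v4: after 2 affine steps, its disk has center (1/2, -7/16), radius 1/64
v1: after 2 affine steps, its disk has center (9/16, -1/2), radius 1/56

v1: center (9/16, -1/2), radius 1/56; v2: center (-11/20, 1/20), radius 1/60; v3: center (-2/5, -1/10), radius 1/60; v4: center (1/2, -7/16), radius 1/64


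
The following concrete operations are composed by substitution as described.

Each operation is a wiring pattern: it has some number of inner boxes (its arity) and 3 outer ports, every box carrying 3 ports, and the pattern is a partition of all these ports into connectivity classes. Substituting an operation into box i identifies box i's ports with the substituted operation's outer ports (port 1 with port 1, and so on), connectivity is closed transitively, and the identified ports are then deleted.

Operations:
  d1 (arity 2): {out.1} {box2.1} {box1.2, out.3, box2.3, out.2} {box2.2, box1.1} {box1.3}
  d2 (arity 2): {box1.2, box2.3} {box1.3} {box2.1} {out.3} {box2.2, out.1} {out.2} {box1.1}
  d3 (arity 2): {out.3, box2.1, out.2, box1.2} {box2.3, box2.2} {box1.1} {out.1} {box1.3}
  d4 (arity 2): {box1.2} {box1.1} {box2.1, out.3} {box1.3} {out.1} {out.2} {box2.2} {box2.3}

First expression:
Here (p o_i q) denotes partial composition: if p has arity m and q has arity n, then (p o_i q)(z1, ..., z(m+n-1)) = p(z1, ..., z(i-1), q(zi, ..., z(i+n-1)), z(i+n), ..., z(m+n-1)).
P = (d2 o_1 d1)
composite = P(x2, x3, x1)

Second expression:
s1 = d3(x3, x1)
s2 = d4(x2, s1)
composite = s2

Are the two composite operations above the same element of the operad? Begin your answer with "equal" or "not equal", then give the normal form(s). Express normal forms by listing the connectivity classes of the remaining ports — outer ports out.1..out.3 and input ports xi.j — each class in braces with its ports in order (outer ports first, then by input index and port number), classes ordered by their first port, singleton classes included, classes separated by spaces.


not equal: they reduce to {out.1, x1.2} {out.2} {out.3} {x1.1} {x1.3, x2.2, x3.3} {x2.1, x3.2} {x2.3} {x3.1} and {out.1} {out.2} {out.3} {x1.1, x3.2} {x1.2, x1.3} {x2.1} {x2.2} {x2.3} {x3.1} {x3.3}

The first composite normalizes to {out.1, x1.2} {out.2} {out.3} {x1.1} {x1.3, x2.2, x3.3} {x2.1, x3.2} {x2.3} {x3.1}
The second composite normalizes to {out.1} {out.2} {out.3} {x1.1, x3.2} {x1.2, x1.3} {x2.1} {x2.2} {x2.3} {x3.1} {x3.3}
They disagree, so not equal.


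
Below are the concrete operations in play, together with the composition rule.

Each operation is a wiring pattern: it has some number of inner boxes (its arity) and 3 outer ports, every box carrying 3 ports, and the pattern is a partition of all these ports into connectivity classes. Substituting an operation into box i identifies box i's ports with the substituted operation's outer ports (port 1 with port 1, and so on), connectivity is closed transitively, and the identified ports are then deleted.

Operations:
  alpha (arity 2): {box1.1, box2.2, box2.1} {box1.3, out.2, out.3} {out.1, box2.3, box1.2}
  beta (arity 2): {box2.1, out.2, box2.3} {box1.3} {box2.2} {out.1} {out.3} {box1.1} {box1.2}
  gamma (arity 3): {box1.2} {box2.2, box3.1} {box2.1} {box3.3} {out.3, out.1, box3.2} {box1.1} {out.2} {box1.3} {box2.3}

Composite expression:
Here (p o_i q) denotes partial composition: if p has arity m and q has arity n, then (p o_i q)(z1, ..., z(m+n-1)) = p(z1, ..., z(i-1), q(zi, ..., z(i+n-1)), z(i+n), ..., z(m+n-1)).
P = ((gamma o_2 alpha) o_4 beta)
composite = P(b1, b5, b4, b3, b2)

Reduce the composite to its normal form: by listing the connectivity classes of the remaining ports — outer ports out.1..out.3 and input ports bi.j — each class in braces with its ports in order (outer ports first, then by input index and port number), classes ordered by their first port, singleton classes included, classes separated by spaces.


After gluing at gamma, chains via deleted ports link the b-ports.
the subtree at alpha composes to {out.1, b4.3, b5.2} {out.2, out.3, b5.3} {b4.1, b4.2, b5.1} on (b5, b4); out.j = own outer ports
the subtree at beta composes to {out.1} {out.2, b2.1, b2.3} {out.3} {b2.2} {b3.1} {b3.2} {b3.3} on (b3, b2); out.j = own outer ports
the subtree at gamma composes to {out.1, out.3, b2.1, b2.3} {out.2} {b1.1} {b1.2} {b1.3} {b2.2} {b3.1} {b3.2} {b3.3} {b4.1, b4.2, b5.1} {b4.3, b5.2} {b5.3} on (b1, b5, b4, b3, b2); out.j = own outer ports

{out.1, out.3, b2.1, b2.3} {out.2} {b1.1} {b1.2} {b1.3} {b2.2} {b3.1} {b3.2} {b3.3} {b4.1, b4.2, b5.1} {b4.3, b5.2} {b5.3}


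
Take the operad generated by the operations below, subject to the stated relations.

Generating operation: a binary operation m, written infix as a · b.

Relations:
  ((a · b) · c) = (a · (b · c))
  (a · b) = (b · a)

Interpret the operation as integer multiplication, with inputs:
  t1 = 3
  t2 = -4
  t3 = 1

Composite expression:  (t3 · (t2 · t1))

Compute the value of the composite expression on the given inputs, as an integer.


(t2 · t1) = -12
(t3 · (t2 · t1)) = -12

-12


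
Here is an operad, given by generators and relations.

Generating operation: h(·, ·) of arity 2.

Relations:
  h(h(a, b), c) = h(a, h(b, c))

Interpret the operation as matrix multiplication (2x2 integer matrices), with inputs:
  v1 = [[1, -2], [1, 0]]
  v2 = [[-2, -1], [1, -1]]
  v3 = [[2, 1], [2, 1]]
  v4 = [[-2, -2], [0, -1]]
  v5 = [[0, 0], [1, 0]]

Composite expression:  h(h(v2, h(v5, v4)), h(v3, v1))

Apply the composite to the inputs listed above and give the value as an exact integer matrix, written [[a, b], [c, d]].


[[12, -16], [12, -16]]

h(v5, v4) = [[0, 0], [-2, -2]]
h(v2, h(v5, v4)) = [[2, 2], [2, 2]]
h(v3, v1) = [[3, -4], [3, -4]]
h(h(v2, h(v5, v4)), h(v3, v1)) = [[12, -16], [12, -16]]


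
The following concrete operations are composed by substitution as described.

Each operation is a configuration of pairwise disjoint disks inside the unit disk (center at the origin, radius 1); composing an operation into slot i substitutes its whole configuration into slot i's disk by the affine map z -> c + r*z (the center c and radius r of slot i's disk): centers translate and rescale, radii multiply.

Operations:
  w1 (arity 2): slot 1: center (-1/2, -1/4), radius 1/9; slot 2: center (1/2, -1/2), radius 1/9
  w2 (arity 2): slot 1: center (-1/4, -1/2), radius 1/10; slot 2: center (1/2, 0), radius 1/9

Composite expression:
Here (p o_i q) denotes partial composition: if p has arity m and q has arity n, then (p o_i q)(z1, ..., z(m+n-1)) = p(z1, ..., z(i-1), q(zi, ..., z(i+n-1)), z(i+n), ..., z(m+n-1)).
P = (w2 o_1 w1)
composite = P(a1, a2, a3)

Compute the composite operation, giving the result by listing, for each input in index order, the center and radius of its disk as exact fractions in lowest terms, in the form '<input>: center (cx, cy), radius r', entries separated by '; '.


a1: center (-3/10, -21/40), radius 1/90; a2: center (-1/5, -11/20), radius 1/90; a3: center (1/2, 0), radius 1/9

Only the slot chain above each a matters under w2; compose those maps.
for a1, the 2-step affine chain lands on center (-3/10, -21/40), radius 1/90
for a2, the 2-step affine chain lands on center (-1/5, -11/20), radius 1/90
for a3, the 1-step affine chain lands on center (1/2, 0), radius 1/9


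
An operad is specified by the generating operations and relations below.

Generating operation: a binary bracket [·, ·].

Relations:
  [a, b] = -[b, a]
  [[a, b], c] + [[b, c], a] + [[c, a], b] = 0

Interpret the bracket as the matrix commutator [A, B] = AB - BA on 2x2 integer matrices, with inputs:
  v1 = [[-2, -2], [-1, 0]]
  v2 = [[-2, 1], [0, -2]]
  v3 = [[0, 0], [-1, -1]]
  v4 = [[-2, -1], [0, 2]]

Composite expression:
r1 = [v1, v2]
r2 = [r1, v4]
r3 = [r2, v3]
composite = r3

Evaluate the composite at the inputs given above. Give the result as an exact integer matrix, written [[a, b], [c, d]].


[[10, 10], [0, -10]]


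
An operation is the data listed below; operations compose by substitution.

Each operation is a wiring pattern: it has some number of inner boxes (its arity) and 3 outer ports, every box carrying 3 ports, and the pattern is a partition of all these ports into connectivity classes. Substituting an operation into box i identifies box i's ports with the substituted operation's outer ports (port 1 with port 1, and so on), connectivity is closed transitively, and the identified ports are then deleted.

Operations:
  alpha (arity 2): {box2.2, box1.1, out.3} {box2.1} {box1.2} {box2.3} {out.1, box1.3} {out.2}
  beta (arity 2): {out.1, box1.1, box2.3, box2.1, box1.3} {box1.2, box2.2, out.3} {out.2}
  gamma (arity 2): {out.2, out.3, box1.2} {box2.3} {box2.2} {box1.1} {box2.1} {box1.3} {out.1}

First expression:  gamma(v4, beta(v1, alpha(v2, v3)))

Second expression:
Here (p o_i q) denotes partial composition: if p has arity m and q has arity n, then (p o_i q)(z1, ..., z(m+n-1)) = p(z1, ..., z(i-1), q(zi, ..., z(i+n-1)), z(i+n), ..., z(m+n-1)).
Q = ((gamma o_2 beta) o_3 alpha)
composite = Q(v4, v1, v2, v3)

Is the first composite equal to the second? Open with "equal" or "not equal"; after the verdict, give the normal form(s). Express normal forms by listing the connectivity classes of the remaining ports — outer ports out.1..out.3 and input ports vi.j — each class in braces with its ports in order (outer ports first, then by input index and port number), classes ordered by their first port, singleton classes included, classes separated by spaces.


equal; the common form is {out.1} {out.2, out.3, v4.2} {v1.1, v1.3, v2.1, v2.3, v3.2} {v1.2} {v2.2} {v3.1} {v3.3} {v4.1} {v4.3}

The first expression, normalized: {out.1} {out.2, out.3, v4.2} {v1.1, v1.3, v2.1, v2.3, v3.2} {v1.2} {v2.2} {v3.1} {v3.3} {v4.1} {v4.3}
The second expression, normalized: {out.1} {out.2, out.3, v4.2} {v1.1, v1.3, v2.1, v2.3, v3.2} {v1.2} {v2.2} {v3.1} {v3.3} {v4.1} {v4.3}
Identical normal forms: equal.


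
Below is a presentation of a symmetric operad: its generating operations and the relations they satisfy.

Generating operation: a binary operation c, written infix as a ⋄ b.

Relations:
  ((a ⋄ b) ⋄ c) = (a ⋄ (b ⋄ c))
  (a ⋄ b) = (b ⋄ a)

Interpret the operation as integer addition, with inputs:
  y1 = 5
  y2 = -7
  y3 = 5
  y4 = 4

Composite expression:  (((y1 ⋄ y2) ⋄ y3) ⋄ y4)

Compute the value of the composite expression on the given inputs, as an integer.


7

(y1 ⋄ y2) = -2
((y1 ⋄ y2) ⋄ y3) = 3
(((y1 ⋄ y2) ⋄ y3) ⋄ y4) = 7


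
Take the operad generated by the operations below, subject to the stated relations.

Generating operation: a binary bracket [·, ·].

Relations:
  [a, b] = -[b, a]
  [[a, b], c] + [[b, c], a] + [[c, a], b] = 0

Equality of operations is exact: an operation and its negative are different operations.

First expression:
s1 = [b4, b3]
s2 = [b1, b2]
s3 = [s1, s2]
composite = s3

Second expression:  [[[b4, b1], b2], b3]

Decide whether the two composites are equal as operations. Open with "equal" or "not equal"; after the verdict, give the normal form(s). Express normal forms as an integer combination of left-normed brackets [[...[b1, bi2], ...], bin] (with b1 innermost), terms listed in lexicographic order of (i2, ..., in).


not equal: they reduce to [[[b1, b2], b3], b4] - [[[b1, b2], b4], b3] and -[[[b1, b4], b2], b3]

The first expression reduces to [[[b1, b2], b3], b4] - [[[b1, b2], b4], b3]
The second expression reduces to -[[[b1, b4], b2], b3]
No match — not equal.


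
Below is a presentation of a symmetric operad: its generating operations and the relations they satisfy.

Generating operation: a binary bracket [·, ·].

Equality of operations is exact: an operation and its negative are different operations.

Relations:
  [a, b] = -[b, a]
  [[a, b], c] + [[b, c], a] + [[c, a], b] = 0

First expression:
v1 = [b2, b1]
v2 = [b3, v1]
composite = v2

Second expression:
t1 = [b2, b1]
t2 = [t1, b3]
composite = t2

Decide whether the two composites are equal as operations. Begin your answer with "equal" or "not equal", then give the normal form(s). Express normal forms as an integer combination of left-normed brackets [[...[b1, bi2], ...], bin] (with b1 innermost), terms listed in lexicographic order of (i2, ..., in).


not equal — first [[b1, b2], b3], second -[[b1, b2], b3]

The first expression, normalized: [[b1, b2], b3]
The second expression, normalized: -[[b1, b2], b3]
No match — not equal.


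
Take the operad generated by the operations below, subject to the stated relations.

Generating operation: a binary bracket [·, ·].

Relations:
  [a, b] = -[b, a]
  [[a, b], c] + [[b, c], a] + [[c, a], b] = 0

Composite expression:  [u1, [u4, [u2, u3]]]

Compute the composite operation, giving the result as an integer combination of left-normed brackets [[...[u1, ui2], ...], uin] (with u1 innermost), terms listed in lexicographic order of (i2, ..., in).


-[[[u1, u2], u3], u4] + [[[u1, u3], u2], u4] + [[[u1, u4], u2], u3] - [[[u1, u4], u3], u2]

Skip Jacobi rewriting: expand, keep u1-initial words, read off terms.
Composite bracket: [u1, [u4, [u2, u3]]]
Applying ab - ba throughout gives 8 signed words (2^3 = 8).
Words beginning with u1 determine it all:
  u1u2u3u4 appears with sign -1, giving the term -[[[u1, u2], u3], u4]
  u1u3u2u4 appears with sign +1, giving the term +[[[u1, u3], u2], u4]
  u1u4u2u3 appears with sign +1, giving the term +[[[u1, u4], u2], u3]
  u1u4u3u2 appears with sign -1, giving the term -[[[u1, u4], u3], u2]
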